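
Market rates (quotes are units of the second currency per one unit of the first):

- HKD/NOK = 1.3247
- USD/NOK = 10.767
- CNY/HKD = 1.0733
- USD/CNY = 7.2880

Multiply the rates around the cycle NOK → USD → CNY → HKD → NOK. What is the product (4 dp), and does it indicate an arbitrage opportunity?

Around NOK → USD → CNY → HKD → NOK: 1 ÷ 10.767 × 7.2880 × 1.0733 × 1.3247 = 0.962393
Product < 1; profitable direction is NOK → HKD → CNY → USD → NOK.

0.9624 (arbitrage exists)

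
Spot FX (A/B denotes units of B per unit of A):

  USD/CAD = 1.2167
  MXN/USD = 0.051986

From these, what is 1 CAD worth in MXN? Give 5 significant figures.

CAD/MXN = 15.810

1 CAD ÷ 1.2167 = 0.821895 USD
0.821895 USD ÷ 0.051986 = 15.8099 MXN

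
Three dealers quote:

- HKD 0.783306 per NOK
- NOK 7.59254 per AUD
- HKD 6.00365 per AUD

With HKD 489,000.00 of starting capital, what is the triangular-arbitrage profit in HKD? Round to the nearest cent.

Profitable loop is HKD → NOK → AUD → HKD:
HKD 489,000.00 ÷ 0.783306 = NOK 624,277.10
NOK 624,277.10 ÷ 7.59254 = AUD 82,222.43
AUD 82,222.43 × 6.00365 = HKD 493,634.70
Profit = HKD 493,634.70 − HKD 489,000.00

Profit: HKD 4,634.70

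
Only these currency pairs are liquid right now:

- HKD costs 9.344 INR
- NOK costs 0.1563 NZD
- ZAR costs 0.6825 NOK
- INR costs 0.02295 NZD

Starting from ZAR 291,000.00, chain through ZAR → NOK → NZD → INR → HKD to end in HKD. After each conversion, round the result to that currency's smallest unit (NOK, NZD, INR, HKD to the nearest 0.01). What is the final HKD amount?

ZAR 291,000.00 × 0.6825 = NOK 198,607.50
NOK 198,607.50 × 0.1563 = NZD 31,042.35
NZD 31,042.35 ÷ 0.02295 = INR 1,352,607.84
INR 1,352,607.84 ÷ 9.344 = HKD 144,756.83

HKD 144,756.83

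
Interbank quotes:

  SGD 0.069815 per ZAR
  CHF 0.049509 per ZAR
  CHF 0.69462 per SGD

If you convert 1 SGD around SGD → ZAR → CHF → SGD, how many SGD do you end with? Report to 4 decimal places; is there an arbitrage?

1.0209 (arbitrage exists)

Around SGD → ZAR → CHF → SGD: 1 ÷ 0.069815 × 0.049509 ÷ 0.69462 = 1.020912
Product > 1; profitable direction is SGD → ZAR → CHF → SGD.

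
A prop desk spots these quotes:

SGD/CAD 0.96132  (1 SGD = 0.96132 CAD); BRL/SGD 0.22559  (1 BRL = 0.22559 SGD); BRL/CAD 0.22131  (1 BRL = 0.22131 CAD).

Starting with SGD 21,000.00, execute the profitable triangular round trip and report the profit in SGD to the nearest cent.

Profit: SGD 430.51

Profitable loop is SGD → BRL → CAD → SGD:
SGD 21,000.00 ÷ 0.22559 = BRL 93,089.23
BRL 93,089.23 × 0.22131 = CAD 20,601.58
CAD 20,601.58 ÷ 0.96132 = SGD 21,430.51
Profit = SGD 21,430.51 − SGD 21,000.00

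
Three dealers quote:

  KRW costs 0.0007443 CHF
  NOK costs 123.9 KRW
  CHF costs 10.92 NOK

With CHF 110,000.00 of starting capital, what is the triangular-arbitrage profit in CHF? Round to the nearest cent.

Profit: CHF 773.19

Profitable loop is CHF → NOK → KRW → CHF:
CHF 110,000.00 × 10.92 = NOK 1,201,200.00
NOK 1,201,200.00 × 123.9 = KRW 148,828,680
KRW 148,828,680 × 0.0007443 = CHF 110,773.19
Profit = CHF 110,773.19 − CHF 110,000.00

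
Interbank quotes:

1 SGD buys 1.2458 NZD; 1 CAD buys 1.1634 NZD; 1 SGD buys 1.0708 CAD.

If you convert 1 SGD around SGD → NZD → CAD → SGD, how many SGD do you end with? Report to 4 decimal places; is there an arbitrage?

1.0000 (no arbitrage)

Around SGD → NZD → CAD → SGD: 1 × 1.2458 ÷ 1.1634 ÷ 1.0708 = 1.000025
Product ≈ 1 (deviation 0.003%, within rounding noise).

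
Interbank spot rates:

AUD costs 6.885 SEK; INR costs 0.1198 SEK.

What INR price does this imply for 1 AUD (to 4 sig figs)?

1 AUD × 6.885 = 6.885 SEK
6.885 SEK ÷ 0.1198 = 57.4708 INR

AUD/INR = 57.47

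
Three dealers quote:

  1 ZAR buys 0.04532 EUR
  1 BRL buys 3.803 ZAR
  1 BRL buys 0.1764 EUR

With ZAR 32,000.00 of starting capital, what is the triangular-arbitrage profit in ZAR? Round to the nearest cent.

Profitable loop is ZAR → BRL → EUR → ZAR:
ZAR 32,000.00 ÷ 3.803 = BRL 8,414.41
BRL 8,414.41 × 0.1764 = EUR 1,484.30
EUR 1,484.30 ÷ 0.04532 = ZAR 32,751.59
Profit = ZAR 32,751.59 − ZAR 32,000.00

Profit: ZAR 751.59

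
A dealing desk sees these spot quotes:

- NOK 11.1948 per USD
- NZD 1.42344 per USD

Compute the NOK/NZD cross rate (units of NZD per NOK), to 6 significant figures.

NOK/NZD = 0.127152

1 NOK ÷ 11.1948 = 0.0893272 USD
0.0893272 USD × 1.42344 = 0.127152 NZD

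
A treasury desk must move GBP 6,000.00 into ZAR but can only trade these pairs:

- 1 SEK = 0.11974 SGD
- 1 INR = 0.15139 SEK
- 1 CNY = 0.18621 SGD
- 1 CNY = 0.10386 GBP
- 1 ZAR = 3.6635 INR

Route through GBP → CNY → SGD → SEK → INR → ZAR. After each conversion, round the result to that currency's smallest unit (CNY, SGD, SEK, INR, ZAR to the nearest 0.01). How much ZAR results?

GBP 6,000.00 ÷ 0.10386 = CNY 57,770.08
CNY 57,770.08 × 0.18621 = SGD 10,757.37
SGD 10,757.37 ÷ 0.11974 = SEK 89,839.40
SEK 89,839.40 ÷ 0.15139 = INR 593,430.21
INR 593,430.21 ÷ 3.6635 = ZAR 161,984.50

ZAR 161,984.50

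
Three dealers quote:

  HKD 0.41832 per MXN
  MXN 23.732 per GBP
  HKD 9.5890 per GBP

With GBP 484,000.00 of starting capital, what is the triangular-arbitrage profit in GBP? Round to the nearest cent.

Profit: GBP 17,089.16

Profitable loop is GBP → MXN → HKD → GBP:
GBP 484,000.00 × 23.732 = MXN 11,486,288.00
MXN 11,486,288.00 × 0.41832 = HKD 4,804,944.00
HKD 4,804,944.00 ÷ 9.5890 = GBP 501,089.16
Profit = GBP 501,089.16 − GBP 484,000.00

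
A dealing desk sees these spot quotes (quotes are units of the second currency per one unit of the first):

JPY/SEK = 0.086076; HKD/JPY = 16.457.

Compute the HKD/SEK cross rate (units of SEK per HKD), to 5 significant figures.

HKD/SEK = 1.4166

1 HKD × 16.457 = 16.457 JPY
16.457 JPY × 0.086076 = 1.41655 SEK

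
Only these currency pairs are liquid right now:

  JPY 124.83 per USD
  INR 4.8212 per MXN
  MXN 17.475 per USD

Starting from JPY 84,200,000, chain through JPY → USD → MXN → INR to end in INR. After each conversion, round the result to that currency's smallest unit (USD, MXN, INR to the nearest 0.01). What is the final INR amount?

JPY 84,200,000 ÷ 124.83 = USD 674,517.34
USD 674,517.34 × 17.475 = MXN 11,787,190.52
MXN 11,787,190.52 × 4.8212 = INR 56,828,402.94

INR 56,828,402.94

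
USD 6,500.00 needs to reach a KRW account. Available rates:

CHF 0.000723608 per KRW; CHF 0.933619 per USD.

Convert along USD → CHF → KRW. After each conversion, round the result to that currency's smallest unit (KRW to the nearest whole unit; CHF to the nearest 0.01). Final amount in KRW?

USD 6,500.00 × 0.933619 = CHF 6,068.52
CHF 6,068.52 ÷ 0.000723608 = KRW 8,386,474

KRW 8,386,474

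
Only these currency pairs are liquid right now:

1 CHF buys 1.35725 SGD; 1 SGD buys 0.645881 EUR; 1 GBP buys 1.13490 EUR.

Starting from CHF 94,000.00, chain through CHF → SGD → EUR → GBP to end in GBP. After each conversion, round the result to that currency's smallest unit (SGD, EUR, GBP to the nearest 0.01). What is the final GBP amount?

CHF 94,000.00 × 1.35725 = SGD 127,581.50
SGD 127,581.50 × 0.645881 = EUR 82,402.47
EUR 82,402.47 ÷ 1.13490 = GBP 72,607.69

GBP 72,607.69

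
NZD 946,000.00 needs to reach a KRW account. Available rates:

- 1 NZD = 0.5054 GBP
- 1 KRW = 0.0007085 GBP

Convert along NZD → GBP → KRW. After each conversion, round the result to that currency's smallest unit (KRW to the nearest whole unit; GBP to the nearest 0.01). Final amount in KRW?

KRW 674,817,784

NZD 946,000.00 × 0.5054 = GBP 478,108.40
GBP 478,108.40 ÷ 0.0007085 = KRW 674,817,784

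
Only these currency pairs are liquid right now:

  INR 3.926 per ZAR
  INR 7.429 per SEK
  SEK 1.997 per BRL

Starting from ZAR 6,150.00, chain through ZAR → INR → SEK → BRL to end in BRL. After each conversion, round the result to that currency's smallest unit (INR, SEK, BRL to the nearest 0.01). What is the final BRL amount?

BRL 1,627.49

ZAR 6,150.00 × 3.926 = INR 24,144.90
INR 24,144.90 ÷ 7.429 = SEK 3,250.09
SEK 3,250.09 ÷ 1.997 = BRL 1,627.49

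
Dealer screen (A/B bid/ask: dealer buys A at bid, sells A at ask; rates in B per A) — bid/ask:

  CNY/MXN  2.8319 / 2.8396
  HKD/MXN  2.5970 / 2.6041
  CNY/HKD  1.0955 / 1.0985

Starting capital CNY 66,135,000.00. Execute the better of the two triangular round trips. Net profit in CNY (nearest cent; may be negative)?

Best loop CNY → HKD → MXN → CNY:
CNY 66,135,000.00 × 1.0955 (sell CNY at bid) = HKD 72,450,892.50
HKD 72,450,892.50 × 2.5970 (sell HKD at bid) = MXN 188,154,967.82
MXN 188,154,967.82 ÷ 2.8396 (buy CNY at ask) = CNY 66,261,081.78

Net profit: CNY 126,081.78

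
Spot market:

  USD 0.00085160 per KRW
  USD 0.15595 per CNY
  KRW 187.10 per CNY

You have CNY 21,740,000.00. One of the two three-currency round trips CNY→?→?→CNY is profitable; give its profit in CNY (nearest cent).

Profitable loop is CNY → KRW → USD → CNY:
CNY 21,740,000.00 × 187.10 = KRW 4,067,554,000
KRW 4,067,554,000 × 0.00085160 = USD 3,463,928.99
USD 3,463,928.99 ÷ 0.15595 = CNY 22,211,792.15
Profit = CNY 22,211,792.15 − CNY 21,740,000.00

Profit: CNY 471,792.15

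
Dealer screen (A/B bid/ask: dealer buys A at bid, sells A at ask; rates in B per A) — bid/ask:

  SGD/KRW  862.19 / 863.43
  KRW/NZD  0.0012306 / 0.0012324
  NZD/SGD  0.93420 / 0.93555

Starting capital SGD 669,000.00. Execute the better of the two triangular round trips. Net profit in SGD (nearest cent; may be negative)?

Best loop SGD → NZD → KRW → SGD:
SGD 669,000.00 ÷ 0.93555 (buy NZD at ask) = NZD 715,087.38
NZD 715,087.38 ÷ 0.0012324 (buy KRW at ask) = KRW 580,239,680
KRW 580,239,680 ÷ 863.43 (buy SGD at ask) = SGD 672,017.05

Net profit: SGD 3,017.05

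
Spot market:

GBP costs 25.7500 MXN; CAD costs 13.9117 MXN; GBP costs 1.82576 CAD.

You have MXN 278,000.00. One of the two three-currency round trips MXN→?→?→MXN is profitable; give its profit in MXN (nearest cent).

Profit: MXN 3,837.08

Profitable loop is MXN → CAD → GBP → MXN:
MXN 278,000.00 ÷ 13.9117 = CAD 19,983.18
CAD 19,983.18 ÷ 1.82576 = GBP 10,945.13
GBP 10,945.13 × 25.7500 = MXN 281,837.08
Profit = MXN 281,837.08 − MXN 278,000.00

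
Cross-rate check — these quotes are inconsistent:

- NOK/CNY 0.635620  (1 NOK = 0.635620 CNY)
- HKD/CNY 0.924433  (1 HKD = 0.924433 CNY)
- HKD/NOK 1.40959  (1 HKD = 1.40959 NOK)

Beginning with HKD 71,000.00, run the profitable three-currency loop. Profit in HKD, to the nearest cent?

Profit: HKD 2,256.04

Profitable loop is HKD → CNY → NOK → HKD:
HKD 71,000.00 × 0.924433 = CNY 65,634.74
CNY 65,634.74 ÷ 0.635620 = NOK 103,260.98
NOK 103,260.98 ÷ 1.40959 = HKD 73,256.04
Profit = HKD 73,256.04 − HKD 71,000.00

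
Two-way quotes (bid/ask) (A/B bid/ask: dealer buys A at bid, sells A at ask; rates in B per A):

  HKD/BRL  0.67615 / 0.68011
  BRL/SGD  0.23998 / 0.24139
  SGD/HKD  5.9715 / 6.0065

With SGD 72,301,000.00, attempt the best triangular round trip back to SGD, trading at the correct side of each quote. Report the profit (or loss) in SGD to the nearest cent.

Best loop SGD → BRL → HKD → SGD:
SGD 72,301,000.00 ÷ 0.24139 (buy BRL at ask) = BRL 299,519,449.85
BRL 299,519,449.85 ÷ 0.68011 (buy HKD at ask) = HKD 440,398,538.26
HKD 440,398,538.26 ÷ 6.0065 (buy SGD at ask) = SGD 73,320,326.02

Net profit: SGD 1,019,326.02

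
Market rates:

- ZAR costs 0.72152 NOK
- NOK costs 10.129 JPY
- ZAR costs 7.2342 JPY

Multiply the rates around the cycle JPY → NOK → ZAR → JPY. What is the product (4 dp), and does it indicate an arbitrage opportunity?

0.9899 (arbitrage exists)

Around JPY → NOK → ZAR → JPY: 1 ÷ 10.129 ÷ 0.72152 × 7.2342 = 0.989864
Product < 1; profitable direction is JPY → ZAR → NOK → JPY.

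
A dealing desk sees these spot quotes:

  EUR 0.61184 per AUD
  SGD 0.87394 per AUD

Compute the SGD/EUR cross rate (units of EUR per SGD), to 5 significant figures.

SGD/EUR = 0.70009

1 SGD ÷ 0.87394 = 1.14424 AUD
1.14424 AUD × 0.61184 = 0.700094 EUR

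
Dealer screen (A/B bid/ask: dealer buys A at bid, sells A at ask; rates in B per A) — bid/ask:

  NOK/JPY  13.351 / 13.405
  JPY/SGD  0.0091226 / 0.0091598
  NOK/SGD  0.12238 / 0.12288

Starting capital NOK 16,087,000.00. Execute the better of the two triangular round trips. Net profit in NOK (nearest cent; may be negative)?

Best loop NOK → SGD → JPY → NOK:
NOK 16,087,000.00 × 0.12238 (sell NOK at bid) = SGD 1,968,727.06
SGD 1,968,727.06 ÷ 0.0091598 (buy JPY at ask) = JPY 214,931,228
JPY 214,931,228 ÷ 13.405 (buy NOK at ask) = NOK 16,033,661.15

Net result: NOK -53,338.85 (no profitable arbitrage after spreads)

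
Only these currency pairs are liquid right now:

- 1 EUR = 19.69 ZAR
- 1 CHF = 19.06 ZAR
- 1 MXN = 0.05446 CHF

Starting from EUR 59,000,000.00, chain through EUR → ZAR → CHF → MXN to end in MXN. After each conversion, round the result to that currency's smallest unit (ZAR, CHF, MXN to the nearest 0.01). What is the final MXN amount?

EUR 59,000,000.00 × 19.69 = ZAR 1,161,710,000.00
ZAR 1,161,710,000.00 ÷ 19.06 = CHF 60,950,157.40
CHF 60,950,157.40 ÷ 0.05446 = MXN 1,119,172,923.25

MXN 1,119,172,923.25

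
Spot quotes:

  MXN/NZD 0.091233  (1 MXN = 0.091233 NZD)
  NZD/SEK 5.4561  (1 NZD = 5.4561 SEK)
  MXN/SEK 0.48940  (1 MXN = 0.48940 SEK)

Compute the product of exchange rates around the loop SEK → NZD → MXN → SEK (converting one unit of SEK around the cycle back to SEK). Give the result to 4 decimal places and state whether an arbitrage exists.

0.9832 (arbitrage exists)

Around SEK → NZD → MXN → SEK: 1 ÷ 5.4561 ÷ 0.091233 × 0.48940 = 0.983172
Product < 1; profitable direction is SEK → MXN → NZD → SEK.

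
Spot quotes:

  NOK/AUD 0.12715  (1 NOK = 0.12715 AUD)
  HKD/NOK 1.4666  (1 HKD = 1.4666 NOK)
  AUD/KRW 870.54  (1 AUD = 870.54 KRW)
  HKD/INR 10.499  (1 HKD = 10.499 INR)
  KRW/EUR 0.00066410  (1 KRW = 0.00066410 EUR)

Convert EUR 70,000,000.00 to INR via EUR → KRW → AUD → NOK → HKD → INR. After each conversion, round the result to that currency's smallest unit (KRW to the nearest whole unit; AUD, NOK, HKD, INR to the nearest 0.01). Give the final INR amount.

EUR 70,000,000.00 ÷ 0.00066410 = KRW 105,405,812,378
KRW 105,405,812,378 ÷ 870.54 = AUD 121,080,952.49
AUD 121,080,952.49 ÷ 0.12715 = NOK 952,268,600.00
NOK 952,268,600.00 ÷ 1.4666 = HKD 649,303,559.25
HKD 649,303,559.25 × 10.499 = INR 6,817,038,068.57

INR 6,817,038,068.57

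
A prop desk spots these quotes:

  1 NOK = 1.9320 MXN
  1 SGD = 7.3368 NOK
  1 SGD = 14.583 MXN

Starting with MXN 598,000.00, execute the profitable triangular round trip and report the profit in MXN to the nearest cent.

Profit: MXN 17,225.40

Profitable loop is MXN → NOK → SGD → MXN:
MXN 598,000.00 ÷ 1.9320 = NOK 309,523.81
NOK 309,523.81 ÷ 7.3368 = SGD 42,187.85
SGD 42,187.85 × 14.583 = MXN 615,225.40
Profit = MXN 615,225.40 − MXN 598,000.00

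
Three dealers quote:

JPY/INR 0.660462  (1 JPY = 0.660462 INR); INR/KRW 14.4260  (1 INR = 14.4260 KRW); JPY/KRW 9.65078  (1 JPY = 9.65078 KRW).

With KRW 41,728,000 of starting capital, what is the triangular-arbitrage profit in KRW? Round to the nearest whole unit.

Profitable loop is KRW → INR → JPY → KRW:
KRW 41,728,000 ÷ 14.4260 = INR 2,892,555.11
INR 2,892,555.11 ÷ 0.660462 = JPY 4,379,594
JPY 4,379,594 × 9.65078 = KRW 42,266,494
Profit = KRW 42,266,494 − KRW 41,728,000

Profit: KRW 538,494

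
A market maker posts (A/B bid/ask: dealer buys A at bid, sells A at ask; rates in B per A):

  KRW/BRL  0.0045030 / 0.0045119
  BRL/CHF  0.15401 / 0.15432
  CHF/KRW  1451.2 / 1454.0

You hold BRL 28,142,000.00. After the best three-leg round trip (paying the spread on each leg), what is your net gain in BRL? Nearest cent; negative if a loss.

Best loop BRL → CHF → KRW → BRL:
BRL 28,142,000.00 × 0.15401 (sell BRL at bid) = CHF 4,334,149.42
CHF 4,334,149.42 × 1451.2 (sell CHF at bid) = KRW 6,289,717,638
KRW 6,289,717,638 × 0.0045030 (sell KRW at bid) = BRL 28,322,598.53

Net profit: BRL 180,598.53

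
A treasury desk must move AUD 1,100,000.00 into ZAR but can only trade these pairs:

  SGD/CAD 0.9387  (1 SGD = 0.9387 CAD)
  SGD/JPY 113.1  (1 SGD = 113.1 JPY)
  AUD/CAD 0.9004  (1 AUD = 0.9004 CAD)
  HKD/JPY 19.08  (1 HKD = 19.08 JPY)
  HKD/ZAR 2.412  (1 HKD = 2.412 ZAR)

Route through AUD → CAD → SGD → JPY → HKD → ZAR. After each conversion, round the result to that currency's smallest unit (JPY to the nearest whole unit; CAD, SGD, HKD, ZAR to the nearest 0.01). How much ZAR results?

ZAR 15,085,610.53

AUD 1,100,000.00 × 0.9004 = CAD 990,440.00
CAD 990,440.00 ÷ 0.9387 = SGD 1,055,118.78
SGD 1,055,118.78 × 113.1 = JPY 119,333,934
JPY 119,333,934 ÷ 19.08 = HKD 6,254,399.06
HKD 6,254,399.06 × 2.412 = ZAR 15,085,610.53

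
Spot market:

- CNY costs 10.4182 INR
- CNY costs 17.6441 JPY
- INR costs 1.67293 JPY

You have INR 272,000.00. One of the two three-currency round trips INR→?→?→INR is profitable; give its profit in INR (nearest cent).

Profit: INR 3,358.16

Profitable loop is INR → CNY → JPY → INR:
INR 272,000.00 ÷ 10.4182 = CNY 26,108.16
CNY 26,108.16 × 17.6441 = JPY 460,655
JPY 460,655 ÷ 1.67293 = INR 275,358.16
Profit = INR 275,358.16 − INR 272,000.00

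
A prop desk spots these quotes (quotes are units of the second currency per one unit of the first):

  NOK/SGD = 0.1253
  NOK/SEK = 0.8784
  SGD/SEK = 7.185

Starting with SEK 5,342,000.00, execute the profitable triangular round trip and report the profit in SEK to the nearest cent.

Profitable loop is SEK → NOK → SGD → SEK:
SEK 5,342,000.00 ÷ 0.8784 = NOK 6,081,511.84
NOK 6,081,511.84 × 0.1253 = SGD 762,013.43
SGD 762,013.43 × 7.185 = SEK 5,475,066.52
Profit = SEK 5,475,066.52 − SEK 5,342,000.00

Profit: SEK 133,066.52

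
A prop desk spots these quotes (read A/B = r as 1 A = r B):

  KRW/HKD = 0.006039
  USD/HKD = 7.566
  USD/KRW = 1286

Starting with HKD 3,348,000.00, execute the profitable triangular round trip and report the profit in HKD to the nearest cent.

Profitable loop is HKD → USD → KRW → HKD:
HKD 3,348,000.00 ÷ 7.566 = USD 442,505.95
USD 442,505.95 × 1286 = KRW 569,062,649
KRW 569,062,649 × 0.006039 = HKD 3,436,569.34
Profit = HKD 3,436,569.34 − HKD 3,348,000.00

Profit: HKD 88,569.34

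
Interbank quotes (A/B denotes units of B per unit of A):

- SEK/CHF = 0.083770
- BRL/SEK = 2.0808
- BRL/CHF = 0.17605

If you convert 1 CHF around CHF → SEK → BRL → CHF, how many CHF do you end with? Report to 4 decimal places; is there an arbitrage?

Around CHF → SEK → BRL → CHF: 1 ÷ 0.083770 ÷ 2.0808 × 0.17605 = 1.009990
Product > 1; profitable direction is CHF → SEK → BRL → CHF.

1.0100 (arbitrage exists)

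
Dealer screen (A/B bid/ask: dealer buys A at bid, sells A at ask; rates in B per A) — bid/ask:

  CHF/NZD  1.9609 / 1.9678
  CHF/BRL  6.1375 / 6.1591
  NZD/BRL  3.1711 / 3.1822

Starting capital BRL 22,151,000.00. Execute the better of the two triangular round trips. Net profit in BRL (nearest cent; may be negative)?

Net profit: BRL 212,587.13

Best loop BRL → CHF → NZD → BRL:
BRL 22,151,000.00 ÷ 6.1591 (buy CHF at ask) = CHF 3,596,467.02
CHF 3,596,467.02 × 1.9609 (sell CHF at bid) = NZD 7,052,312.17
NZD 7,052,312.17 × 3.1711 (sell NZD at bid) = BRL 22,363,587.13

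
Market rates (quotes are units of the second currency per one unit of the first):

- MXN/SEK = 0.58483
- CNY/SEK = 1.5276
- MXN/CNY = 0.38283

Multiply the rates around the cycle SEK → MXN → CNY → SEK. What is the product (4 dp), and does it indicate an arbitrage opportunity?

1.0000 (no arbitrage)

Around SEK → MXN → CNY → SEK: 1 ÷ 0.58483 × 0.38283 × 1.5276 = 0.999968
Product ≈ 1 (deviation 0.003%, within rounding noise).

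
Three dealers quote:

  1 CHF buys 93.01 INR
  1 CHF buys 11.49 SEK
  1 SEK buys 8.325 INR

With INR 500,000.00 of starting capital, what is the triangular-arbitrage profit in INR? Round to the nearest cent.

Profitable loop is INR → CHF → SEK → INR:
INR 500,000.00 ÷ 93.01 = CHF 5,375.77
CHF 5,375.77 × 11.49 = SEK 61,767.55
SEK 61,767.55 × 8.325 = INR 514,214.87
Profit = INR 514,214.87 − INR 500,000.00

Profit: INR 14,214.87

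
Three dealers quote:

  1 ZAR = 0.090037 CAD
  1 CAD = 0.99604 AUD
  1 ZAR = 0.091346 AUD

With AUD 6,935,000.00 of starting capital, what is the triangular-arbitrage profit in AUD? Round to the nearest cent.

Profit: AUD 128,796.91

Profitable loop is AUD → CAD → ZAR → AUD:
AUD 6,935,000.00 ÷ 0.99604 = CAD 6,962,571.78
CAD 6,962,571.78 ÷ 0.090037 = ZAR 77,330,117.44
ZAR 77,330,117.44 × 0.091346 = AUD 7,063,796.91
Profit = AUD 7,063,796.91 − AUD 6,935,000.00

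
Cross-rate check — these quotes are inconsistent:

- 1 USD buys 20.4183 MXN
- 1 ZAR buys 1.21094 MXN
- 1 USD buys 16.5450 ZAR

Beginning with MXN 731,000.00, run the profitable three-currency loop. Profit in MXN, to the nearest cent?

Profit: MXN 13,985.06

Profitable loop is MXN → ZAR → USD → MXN:
MXN 731,000.00 ÷ 1.21094 = ZAR 603,663.27
ZAR 603,663.27 ÷ 16.5450 = USD 36,486.15
USD 36,486.15 × 20.4183 = MXN 744,985.06
Profit = MXN 744,985.06 − MXN 731,000.00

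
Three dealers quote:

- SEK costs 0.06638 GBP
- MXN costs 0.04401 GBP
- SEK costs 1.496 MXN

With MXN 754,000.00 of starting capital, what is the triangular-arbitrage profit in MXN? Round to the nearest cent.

Profitable loop is MXN → SEK → GBP → MXN:
MXN 754,000.00 ÷ 1.496 = SEK 504,010.70
SEK 504,010.70 × 0.06638 = GBP 33,456.23
GBP 33,456.23 ÷ 0.04401 = MXN 760,196.09
Profit = MXN 760,196.09 − MXN 754,000.00

Profit: MXN 6,196.09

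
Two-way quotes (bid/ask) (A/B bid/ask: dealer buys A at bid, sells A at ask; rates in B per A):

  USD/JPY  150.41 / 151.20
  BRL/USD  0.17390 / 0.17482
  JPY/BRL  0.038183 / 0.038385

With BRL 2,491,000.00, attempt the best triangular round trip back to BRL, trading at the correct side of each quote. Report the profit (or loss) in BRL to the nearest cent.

Best loop BRL → USD → JPY → BRL:
BRL 2,491,000.00 × 0.17390 (sell BRL at bid) = USD 433,184.90
USD 433,184.90 × 150.41 (sell USD at bid) = JPY 65,155,341
JPY 65,155,341 × 0.038183 (sell JPY at bid) = BRL 2,487,826.38

Net result: BRL -3,173.62 (no profitable arbitrage after spreads)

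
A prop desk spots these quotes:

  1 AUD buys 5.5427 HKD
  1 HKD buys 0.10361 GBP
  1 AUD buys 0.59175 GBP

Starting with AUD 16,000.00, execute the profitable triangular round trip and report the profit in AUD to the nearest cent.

Profit: AUD 486.76

Profitable loop is AUD → GBP → HKD → AUD:
AUD 16,000.00 × 0.59175 = GBP 9,468.00
GBP 9,468.00 ÷ 0.10361 = HKD 91,381.14
HKD 91,381.14 ÷ 5.5427 = AUD 16,486.76
Profit = AUD 16,486.76 − AUD 16,000.00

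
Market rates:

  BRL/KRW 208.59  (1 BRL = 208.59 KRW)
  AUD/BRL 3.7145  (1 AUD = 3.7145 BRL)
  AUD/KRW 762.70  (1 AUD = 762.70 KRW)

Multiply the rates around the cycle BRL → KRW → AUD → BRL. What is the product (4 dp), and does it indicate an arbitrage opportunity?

Around BRL → KRW → AUD → BRL: 1 × 208.59 ÷ 762.70 × 3.7145 = 1.015875
Product > 1; profitable direction is BRL → KRW → AUD → BRL.

1.0159 (arbitrage exists)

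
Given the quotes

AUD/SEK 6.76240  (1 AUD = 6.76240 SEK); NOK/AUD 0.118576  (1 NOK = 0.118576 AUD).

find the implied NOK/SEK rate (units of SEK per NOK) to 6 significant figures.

1 NOK × 0.118576 = 0.118576 AUD
0.118576 AUD × 6.76240 = 0.801858 SEK

NOK/SEK = 0.801858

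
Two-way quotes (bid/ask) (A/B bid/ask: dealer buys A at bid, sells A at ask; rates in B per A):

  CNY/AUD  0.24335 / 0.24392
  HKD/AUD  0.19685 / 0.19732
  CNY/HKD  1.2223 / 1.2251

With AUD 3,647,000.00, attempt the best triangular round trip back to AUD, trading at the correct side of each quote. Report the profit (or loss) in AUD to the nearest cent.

Best loop AUD → HKD → CNY → AUD:
AUD 3,647,000.00 ÷ 0.19732 (buy HKD at ask) = HKD 18,482,667.75
HKD 18,482,667.75 ÷ 1.2251 (buy CNY at ask) = CNY 15,086,660.47
CNY 15,086,660.47 × 0.24335 (sell CNY at bid) = AUD 3,671,338.83

Net profit: AUD 24,338.83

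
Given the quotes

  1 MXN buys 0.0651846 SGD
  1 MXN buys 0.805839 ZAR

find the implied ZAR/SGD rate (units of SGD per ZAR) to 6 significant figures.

ZAR/SGD = 0.0808904

1 ZAR ÷ 0.805839 = 1.24094 MXN
1.24094 MXN × 0.0651846 = 0.0808904 SGD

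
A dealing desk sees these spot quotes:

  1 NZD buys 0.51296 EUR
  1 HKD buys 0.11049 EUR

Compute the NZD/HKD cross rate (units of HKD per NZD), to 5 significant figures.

1 NZD × 0.51296 = 0.51296 EUR
0.51296 EUR ÷ 0.11049 = 4.64259 HKD

NZD/HKD = 4.6426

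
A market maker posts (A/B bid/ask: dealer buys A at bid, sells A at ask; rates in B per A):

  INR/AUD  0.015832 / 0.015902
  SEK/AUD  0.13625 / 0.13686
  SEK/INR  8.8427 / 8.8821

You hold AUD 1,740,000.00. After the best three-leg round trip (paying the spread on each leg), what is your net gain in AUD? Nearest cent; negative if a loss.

Best loop AUD → SEK → INR → AUD:
AUD 1,740,000.00 ÷ 0.13686 (buy SEK at ask) = SEK 12,713,722.05
SEK 12,713,722.05 × 8.8427 (sell SEK at bid) = INR 112,423,629.99
INR 112,423,629.99 × 0.015832 (sell INR at bid) = AUD 1,779,890.91

Net profit: AUD 39,890.91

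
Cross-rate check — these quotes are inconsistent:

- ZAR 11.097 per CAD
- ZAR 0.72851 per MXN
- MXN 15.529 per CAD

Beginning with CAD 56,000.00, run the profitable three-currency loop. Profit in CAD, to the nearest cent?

Profit: CAD 1,090.18

Profitable loop is CAD → MXN → ZAR → CAD:
CAD 56,000.00 × 15.529 = MXN 869,624.00
MXN 869,624.00 × 0.72851 = ZAR 633,529.78
ZAR 633,529.78 ÷ 11.097 = CAD 57,090.18
Profit = CAD 57,090.18 − CAD 56,000.00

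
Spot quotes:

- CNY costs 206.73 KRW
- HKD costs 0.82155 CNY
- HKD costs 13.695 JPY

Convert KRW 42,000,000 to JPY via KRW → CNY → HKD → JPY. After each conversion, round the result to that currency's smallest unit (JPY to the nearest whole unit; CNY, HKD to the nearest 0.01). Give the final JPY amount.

KRW 42,000,000 ÷ 206.73 = CNY 203,163.55
CNY 203,163.55 ÷ 0.82155 = HKD 247,292.98
HKD 247,292.98 × 13.695 = JPY 3,386,677

JPY 3,386,677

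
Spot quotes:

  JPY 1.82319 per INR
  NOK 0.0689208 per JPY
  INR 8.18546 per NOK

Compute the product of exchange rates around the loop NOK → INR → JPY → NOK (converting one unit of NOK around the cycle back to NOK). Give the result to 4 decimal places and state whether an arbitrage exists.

Around NOK → INR → JPY → NOK: 1 × 8.18546 × 1.82319 × 0.0689208 = 1.028550
Product > 1; profitable direction is NOK → INR → JPY → NOK.

1.0285 (arbitrage exists)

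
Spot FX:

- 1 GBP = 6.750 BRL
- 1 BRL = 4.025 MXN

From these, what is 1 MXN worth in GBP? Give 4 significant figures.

1 MXN ÷ 4.025 = 0.248447 BRL
0.248447 BRL ÷ 6.750 = 0.036807 GBP

MXN/GBP = 0.03681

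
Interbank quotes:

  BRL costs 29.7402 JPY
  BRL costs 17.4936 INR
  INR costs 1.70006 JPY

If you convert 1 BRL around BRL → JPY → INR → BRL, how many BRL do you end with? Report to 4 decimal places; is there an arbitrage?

Around BRL → JPY → INR → BRL: 1 × 29.7402 ÷ 1.70006 ÷ 17.4936 = 1.000001
Product ≈ 1 (deviation 0.000%, within rounding noise).

1.0000 (no arbitrage)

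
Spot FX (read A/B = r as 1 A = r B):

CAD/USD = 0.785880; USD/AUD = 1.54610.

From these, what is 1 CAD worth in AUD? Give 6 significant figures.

1 CAD × 0.785880 = 0.78588 USD
0.78588 USD × 1.54610 = 1.21505 AUD

CAD/AUD = 1.21505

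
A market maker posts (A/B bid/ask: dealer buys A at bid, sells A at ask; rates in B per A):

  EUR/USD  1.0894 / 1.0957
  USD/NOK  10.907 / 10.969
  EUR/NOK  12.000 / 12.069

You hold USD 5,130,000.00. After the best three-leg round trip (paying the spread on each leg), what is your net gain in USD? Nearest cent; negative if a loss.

Net result: USD -7,996.00 (no profitable arbitrage after spreads)

Best loop USD → EUR → NOK → USD:
USD 5,130,000.00 ÷ 1.0957 (buy EUR at ask) = EUR 4,681,938.49
EUR 4,681,938.49 × 12.000 (sell EUR at bid) = NOK 56,183,261.84
NOK 56,183,261.84 ÷ 10.969 (buy USD at ask) = USD 5,122,004.00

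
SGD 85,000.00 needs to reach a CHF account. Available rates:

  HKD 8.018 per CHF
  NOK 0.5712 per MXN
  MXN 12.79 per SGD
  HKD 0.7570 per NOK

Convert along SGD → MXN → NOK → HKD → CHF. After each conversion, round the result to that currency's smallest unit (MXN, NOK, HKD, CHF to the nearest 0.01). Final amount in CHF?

CHF 58,628.33

SGD 85,000.00 × 12.79 = MXN 1,087,150.00
MXN 1,087,150.00 × 0.5712 = NOK 620,980.08
NOK 620,980.08 × 0.7570 = HKD 470,081.92
HKD 470,081.92 ÷ 8.018 = CHF 58,628.33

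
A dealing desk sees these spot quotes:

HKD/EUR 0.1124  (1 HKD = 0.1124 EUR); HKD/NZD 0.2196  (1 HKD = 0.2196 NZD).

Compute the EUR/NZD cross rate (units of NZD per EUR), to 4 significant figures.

EUR/NZD = 1.954

1 EUR ÷ 0.1124 = 8.8968 HKD
8.8968 HKD × 0.2196 = 1.95374 NZD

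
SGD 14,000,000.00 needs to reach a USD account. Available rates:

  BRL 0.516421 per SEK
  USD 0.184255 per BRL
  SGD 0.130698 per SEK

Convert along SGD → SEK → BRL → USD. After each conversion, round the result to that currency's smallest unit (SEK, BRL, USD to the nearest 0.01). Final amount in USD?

SGD 14,000,000.00 ÷ 0.130698 = SEK 107,117,170.88
SEK 107,117,170.88 × 0.516421 = BRL 55,317,556.50
BRL 55,317,556.50 × 0.184255 = USD 10,192,536.37

USD 10,192,536.37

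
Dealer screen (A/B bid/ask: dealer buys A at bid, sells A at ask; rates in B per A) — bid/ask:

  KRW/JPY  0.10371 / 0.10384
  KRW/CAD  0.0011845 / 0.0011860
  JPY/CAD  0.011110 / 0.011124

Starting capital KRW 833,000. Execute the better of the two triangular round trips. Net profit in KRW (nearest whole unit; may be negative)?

Best loop KRW → CAD → JPY → KRW:
KRW 833,000 × 0.0011845 (sell KRW at bid) = CAD 986.69
CAD 986.69 ÷ 0.011124 (buy JPY at ask) = JPY 88,699
JPY 88,699 ÷ 0.10384 (buy KRW at ask) = KRW 854,190

Net profit: KRW 21,190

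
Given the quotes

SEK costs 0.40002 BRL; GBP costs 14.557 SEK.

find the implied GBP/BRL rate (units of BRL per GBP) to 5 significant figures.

GBP/BRL = 5.8231

1 GBP × 14.557 = 14.557 SEK
14.557 SEK × 0.40002 = 5.82309 BRL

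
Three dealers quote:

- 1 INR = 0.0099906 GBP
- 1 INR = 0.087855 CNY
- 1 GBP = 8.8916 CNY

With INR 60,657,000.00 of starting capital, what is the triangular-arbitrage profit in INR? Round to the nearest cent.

Profitable loop is INR → GBP → CNY → INR:
INR 60,657,000.00 × 0.0099906 = GBP 605,999.82
GBP 605,999.82 × 8.8916 = CNY 5,388,308.04
CNY 5,388,308.04 ÷ 0.087855 = INR 61,331,831.28
Profit = INR 61,331,831.28 − INR 60,657,000.00

Profit: INR 674,831.28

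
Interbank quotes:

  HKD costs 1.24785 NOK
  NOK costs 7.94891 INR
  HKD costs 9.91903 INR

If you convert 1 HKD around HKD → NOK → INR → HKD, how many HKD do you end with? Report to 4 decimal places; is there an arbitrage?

Around HKD → NOK → INR → HKD: 1 × 1.24785 × 7.94891 ÷ 9.91903 = 1.000002
Product ≈ 1 (deviation 0.000%, within rounding noise).

1.0000 (no arbitrage)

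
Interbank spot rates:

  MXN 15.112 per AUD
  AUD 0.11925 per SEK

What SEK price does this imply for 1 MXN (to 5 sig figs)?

MXN/SEK = 0.55491

1 MXN ÷ 15.112 = 0.0661726 AUD
0.0661726 AUD ÷ 0.11925 = 0.554906 SEK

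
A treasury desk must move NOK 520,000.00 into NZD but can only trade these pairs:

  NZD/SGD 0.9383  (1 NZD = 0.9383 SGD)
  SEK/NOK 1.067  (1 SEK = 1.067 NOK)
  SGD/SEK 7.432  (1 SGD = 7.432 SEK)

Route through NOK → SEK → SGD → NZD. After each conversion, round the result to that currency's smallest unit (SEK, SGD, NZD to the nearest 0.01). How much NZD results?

NOK 520,000.00 ÷ 1.067 = SEK 487,347.70
SEK 487,347.70 ÷ 7.432 = SGD 65,574.23
SGD 65,574.23 ÷ 0.9383 = NZD 69,886.21

NZD 69,886.21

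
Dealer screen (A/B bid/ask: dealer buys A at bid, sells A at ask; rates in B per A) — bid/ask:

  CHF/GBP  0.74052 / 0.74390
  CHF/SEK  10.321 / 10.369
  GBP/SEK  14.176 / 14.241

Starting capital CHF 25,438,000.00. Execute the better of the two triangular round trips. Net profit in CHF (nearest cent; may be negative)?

Best loop CHF → GBP → SEK → CHF:
CHF 25,438,000.00 × 0.74052 (sell CHF at bid) = GBP 18,837,347.76
GBP 18,837,347.76 × 14.176 (sell GBP at bid) = SEK 267,038,241.85
SEK 267,038,241.85 ÷ 10.369 (buy CHF at ask) = CHF 25,753,519.32

Net profit: CHF 315,519.32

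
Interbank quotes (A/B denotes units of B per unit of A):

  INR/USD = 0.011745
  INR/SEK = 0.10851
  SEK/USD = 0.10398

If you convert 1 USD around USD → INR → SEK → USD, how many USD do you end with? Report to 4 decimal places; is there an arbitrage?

Around USD → INR → SEK → USD: 1 ÷ 0.011745 × 0.10851 × 0.10398 = 0.960653
Product < 1; profitable direction is USD → SEK → INR → USD.

0.9607 (arbitrage exists)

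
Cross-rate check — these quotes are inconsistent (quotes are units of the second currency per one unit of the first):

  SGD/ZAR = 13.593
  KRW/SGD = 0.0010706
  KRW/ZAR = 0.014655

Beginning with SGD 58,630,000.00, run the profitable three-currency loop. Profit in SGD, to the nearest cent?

Profit: SGD 412,285.57

Profitable loop is SGD → KRW → ZAR → SGD:
SGD 58,630,000.00 ÷ 0.0010706 = KRW 54,763,683,916
KRW 54,763,683,916 × 0.014655 = ZAR 802,561,787.78
ZAR 802,561,787.78 ÷ 13.593 = SGD 59,042,285.57
Profit = SGD 59,042,285.57 − SGD 58,630,000.00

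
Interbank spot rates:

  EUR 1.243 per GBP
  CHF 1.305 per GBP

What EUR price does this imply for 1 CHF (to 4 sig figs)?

1 CHF ÷ 1.305 = 0.766284 GBP
0.766284 GBP × 1.243 = 0.95249 EUR

CHF/EUR = 0.9525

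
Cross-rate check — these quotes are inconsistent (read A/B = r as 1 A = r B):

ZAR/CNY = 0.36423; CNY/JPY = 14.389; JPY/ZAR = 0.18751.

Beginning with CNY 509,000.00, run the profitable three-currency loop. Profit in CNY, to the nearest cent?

Profit: CNY 8,949.03

Profitable loop is CNY → ZAR → JPY → CNY:
CNY 509,000.00 ÷ 0.36423 = ZAR 1,397,468.63
ZAR 1,397,468.63 ÷ 0.18751 = JPY 7,452,769
JPY 7,452,769 ÷ 14.389 = CNY 517,949.03
Profit = CNY 517,949.03 − CNY 509,000.00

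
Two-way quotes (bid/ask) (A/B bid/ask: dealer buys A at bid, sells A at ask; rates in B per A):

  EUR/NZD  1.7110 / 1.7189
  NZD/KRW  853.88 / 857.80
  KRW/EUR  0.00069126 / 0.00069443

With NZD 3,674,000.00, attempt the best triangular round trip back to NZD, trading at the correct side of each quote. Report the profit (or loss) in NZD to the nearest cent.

Best loop NZD → KRW → EUR → NZD:
NZD 3,674,000.00 × 853.88 (sell NZD at bid) = KRW 3,137,155,120
KRW 3,137,155,120 × 0.00069126 (sell KRW at bid) = EUR 2,168,589.85
EUR 2,168,589.85 × 1.7110 (sell EUR at bid) = NZD 3,710,457.23

Net profit: NZD 36,457.23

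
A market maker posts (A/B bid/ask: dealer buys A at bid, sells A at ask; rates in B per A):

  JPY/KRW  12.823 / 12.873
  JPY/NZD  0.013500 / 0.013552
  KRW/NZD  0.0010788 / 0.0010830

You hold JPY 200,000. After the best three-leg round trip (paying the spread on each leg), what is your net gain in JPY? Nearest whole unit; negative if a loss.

Best loop JPY → KRW → NZD → JPY:
JPY 200,000 × 12.823 (sell JPY at bid) = KRW 2,564,600
KRW 2,564,600 × 0.0010788 (sell KRW at bid) = NZD 2,766.69
NZD 2,766.69 ÷ 0.013552 (buy JPY at ask) = JPY 204,154

Net profit: JPY 4,154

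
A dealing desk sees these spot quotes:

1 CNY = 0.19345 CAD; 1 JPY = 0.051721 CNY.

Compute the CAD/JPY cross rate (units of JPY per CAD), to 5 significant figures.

CAD/JPY = 99.946

1 CAD ÷ 0.19345 = 5.16929 CNY
5.16929 CNY ÷ 0.051721 = 99.9458 JPY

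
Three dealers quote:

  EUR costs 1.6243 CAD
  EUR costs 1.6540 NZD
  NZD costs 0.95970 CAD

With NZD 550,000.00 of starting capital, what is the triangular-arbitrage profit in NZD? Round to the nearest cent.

Profit: NZD 12,804.98

Profitable loop is NZD → EUR → CAD → NZD:
NZD 550,000.00 ÷ 1.6540 = EUR 332,527.21
EUR 332,527.21 × 1.6243 = CAD 540,123.94
CAD 540,123.94 ÷ 0.95970 = NZD 562,804.98
Profit = NZD 562,804.98 − NZD 550,000.00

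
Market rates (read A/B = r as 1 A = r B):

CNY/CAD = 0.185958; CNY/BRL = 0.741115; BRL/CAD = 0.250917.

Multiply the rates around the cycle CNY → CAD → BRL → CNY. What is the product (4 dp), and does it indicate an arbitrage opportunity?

1.0000 (no arbitrage)

Around CNY → CAD → BRL → CNY: 1 × 0.185958 ÷ 0.250917 ÷ 0.741115 = 0.999998
Product ≈ 1 (deviation 0.000%, within rounding noise).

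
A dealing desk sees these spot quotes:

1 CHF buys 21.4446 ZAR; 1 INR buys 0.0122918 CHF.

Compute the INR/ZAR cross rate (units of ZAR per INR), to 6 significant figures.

INR/ZAR = 0.263593

1 INR × 0.0122918 = 0.0122918 CHF
0.0122918 CHF × 21.4446 = 0.263593 ZAR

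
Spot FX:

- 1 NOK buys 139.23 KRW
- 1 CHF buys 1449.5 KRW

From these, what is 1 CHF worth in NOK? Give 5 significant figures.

1 CHF × 1449.5 = 1449.5 KRW
1449.5 KRW ÷ 139.23 = 10.4108 NOK

CHF/NOK = 10.411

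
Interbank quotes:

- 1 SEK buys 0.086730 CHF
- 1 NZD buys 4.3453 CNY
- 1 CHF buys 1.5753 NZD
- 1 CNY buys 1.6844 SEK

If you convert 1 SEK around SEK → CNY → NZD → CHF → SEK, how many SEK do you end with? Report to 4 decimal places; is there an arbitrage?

Around SEK → CNY → NZD → CHF → SEK: 1 ÷ 1.6844 ÷ 4.3453 ÷ 1.5753 ÷ 0.086730 = 1.000005
Product ≈ 1 (deviation 0.001%, within rounding noise).

1.0000 (no arbitrage)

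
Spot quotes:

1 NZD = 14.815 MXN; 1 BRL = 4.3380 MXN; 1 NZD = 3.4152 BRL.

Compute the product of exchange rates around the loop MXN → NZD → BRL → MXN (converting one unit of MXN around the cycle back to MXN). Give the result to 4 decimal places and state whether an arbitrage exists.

1.0000 (no arbitrage)

Around MXN → NZD → BRL → MXN: 1 ÷ 14.815 × 3.4152 × 4.3380 = 1.000009
Product ≈ 1 (deviation 0.001%, within rounding noise).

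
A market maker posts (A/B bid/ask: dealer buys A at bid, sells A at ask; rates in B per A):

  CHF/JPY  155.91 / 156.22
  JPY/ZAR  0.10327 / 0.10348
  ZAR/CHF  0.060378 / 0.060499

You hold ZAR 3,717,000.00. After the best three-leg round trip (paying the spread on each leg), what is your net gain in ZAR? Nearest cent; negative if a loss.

Best loop ZAR → JPY → CHF → ZAR:
ZAR 3,717,000.00 ÷ 0.10348 (buy JPY at ask) = JPY 35,919,985
JPY 35,919,985 ÷ 156.22 (buy CHF at ask) = CHF 229,932.05
CHF 229,932.05 ÷ 0.060499 (buy ZAR at ask) = ZAR 3,800,592.54

Net profit: ZAR 83,592.54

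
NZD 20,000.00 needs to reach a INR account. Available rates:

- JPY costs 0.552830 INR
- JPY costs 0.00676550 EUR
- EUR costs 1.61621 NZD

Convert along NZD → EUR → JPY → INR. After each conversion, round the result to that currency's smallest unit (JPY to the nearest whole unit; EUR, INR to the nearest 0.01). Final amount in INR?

INR 1,011,169.19

NZD 20,000.00 ÷ 1.61621 = EUR 12,374.63
EUR 12,374.63 ÷ 0.00676550 = JPY 1,829,078
JPY 1,829,078 × 0.552830 = INR 1,011,169.19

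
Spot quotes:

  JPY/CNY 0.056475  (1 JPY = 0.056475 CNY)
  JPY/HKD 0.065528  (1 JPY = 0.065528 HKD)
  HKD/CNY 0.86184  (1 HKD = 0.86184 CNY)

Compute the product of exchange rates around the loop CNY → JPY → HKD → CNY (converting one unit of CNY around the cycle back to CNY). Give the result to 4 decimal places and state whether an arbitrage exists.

1.0000 (no arbitrage)

Around CNY → JPY → HKD → CNY: 1 ÷ 0.056475 × 0.065528 × 0.86184 = 0.999994
Product ≈ 1 (deviation 0.001%, within rounding noise).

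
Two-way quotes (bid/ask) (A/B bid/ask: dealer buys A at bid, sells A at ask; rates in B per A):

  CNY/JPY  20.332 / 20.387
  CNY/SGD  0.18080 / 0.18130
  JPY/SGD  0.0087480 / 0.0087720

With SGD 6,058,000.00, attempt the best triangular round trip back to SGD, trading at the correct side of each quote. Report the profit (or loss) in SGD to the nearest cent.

Net profit: SGD 66,572.07

Best loop SGD → JPY → CNY → SGD:
SGD 6,058,000.00 ÷ 0.0087720 (buy JPY at ask) = JPY 690,606,475
JPY 690,606,475 ÷ 20.387 (buy CNY at ask) = CNY 33,874,845.50
CNY 33,874,845.50 × 0.18080 (sell CNY at bid) = SGD 6,124,572.07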